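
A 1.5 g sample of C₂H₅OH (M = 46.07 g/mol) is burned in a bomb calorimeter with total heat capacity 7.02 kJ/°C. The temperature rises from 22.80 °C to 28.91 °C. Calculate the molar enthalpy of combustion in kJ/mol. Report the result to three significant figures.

ΔH = -1320 kJ/mol

ΔT = 28.91 − 22.80 = 6.11 °C
q_cal = C_cal × ΔT = 7.02 × 6.11 = 42.8922 kJ
n = 1.5 / 46.07 = 0.03256 mol
q_rxn = −q_cal = -42.8922 kJ
ΔH = -42.8922 / 0.03256 = -1317 kJ/mol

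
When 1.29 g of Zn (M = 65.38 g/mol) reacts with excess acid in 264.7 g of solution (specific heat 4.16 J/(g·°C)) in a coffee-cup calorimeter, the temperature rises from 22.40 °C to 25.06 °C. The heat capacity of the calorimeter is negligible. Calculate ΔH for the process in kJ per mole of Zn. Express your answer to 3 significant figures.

ΔH = -148 kJ/mol

|ΔT| = |25.06 − 22.40| = 2.66 °C
|q_surr| = (264.7 × 4.16) × 2.66 = 1101.152 × 2.66 = 2929 J
n(Zn) = 1.29 / 65.38 = 0.01973 mol
Temperature rose, so q_rxn = −|q_surr| = -2.929 kJ
ΔH = q_rxn / n = -148.45 kJ/mol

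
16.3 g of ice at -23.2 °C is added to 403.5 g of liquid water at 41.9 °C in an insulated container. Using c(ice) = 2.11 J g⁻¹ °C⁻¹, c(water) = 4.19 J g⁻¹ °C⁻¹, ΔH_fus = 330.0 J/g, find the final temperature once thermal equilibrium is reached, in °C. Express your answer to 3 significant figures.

T_f = 36.8 °C

Heat to bring ice to 0 °C and melt it: q₁ = 16.3×2.11×23.2 + 16.3×330.0 = 6176.9 J
Heat the water can supply cooling to 0 °C: 403.5×4.19×41.9 = 70838.9 J > q₁, so all ice melts.
Energy balance: 403.5×4.19×(41.9 − T) = 6176.9 + 16.3×4.19×(T − 0)
1690.665(41.9 − T) = 6176.9 + 68.297 T
70838.9 − 6176.9 = 1758.962 T
T = 64662.0 / 1758.962 = 36.76 °C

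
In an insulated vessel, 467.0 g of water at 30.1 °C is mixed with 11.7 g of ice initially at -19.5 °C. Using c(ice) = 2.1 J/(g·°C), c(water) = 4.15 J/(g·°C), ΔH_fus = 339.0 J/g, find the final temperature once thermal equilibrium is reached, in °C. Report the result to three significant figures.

Heat to bring ice to 0 °C and melt it: q₁ = 11.7×2.1×19.5 + 11.7×339.0 = 4445.4 J
Heat the water can supply cooling to 0 °C: 467.0×4.15×30.1 = 58335.3 J > q₁, so all ice melts.
Energy balance: 467.0×4.15×(30.1 − T) = 4445.4 + 11.7×4.15×(T − 0)
1938.05(30.1 − T) = 4445.4 + 48.555 T
58335.3 − 4445.4 = 1986.605 T
T = 53889.9 / 1986.605 = 27.13 °C

T_f = 27.1 °C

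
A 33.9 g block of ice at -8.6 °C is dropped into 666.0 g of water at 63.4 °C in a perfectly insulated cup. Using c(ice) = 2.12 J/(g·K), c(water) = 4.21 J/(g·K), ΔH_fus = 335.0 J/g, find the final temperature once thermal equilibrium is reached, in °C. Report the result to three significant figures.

T_f = 56.3 °C

Heat to bring ice to 0 °C and melt it: q₁ = 33.9×2.12×8.6 + 33.9×335.0 = 11975 J
Heat the water can supply cooling to 0 °C: 666.0×4.21×63.4 = 177765 J > q₁, so all ice melts.
Energy balance: 666.0×4.21×(63.4 − T) = 11975 + 33.9×4.21×(T − 0)
2803.86(63.4 − T) = 11975 + 142.719 T
177765 − 11975 = 2946.579 T
T = 165790 / 2946.579 = 56.27 °C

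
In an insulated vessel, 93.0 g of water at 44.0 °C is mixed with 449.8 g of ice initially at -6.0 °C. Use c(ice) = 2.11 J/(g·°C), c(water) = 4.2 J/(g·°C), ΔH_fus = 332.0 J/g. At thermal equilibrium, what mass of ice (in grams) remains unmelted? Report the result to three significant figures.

Heat to warm all ice to 0 °C: 449.8×2.11×6.0 = 5694.5 J
Heat released by water cooling to 0 °C: 93.0×4.2×44.0 = 17186 J
17186 J < 5694.5 + 449.8×332.0 = 155028.1 J, so not all ice melts; final T = 0 °C.
Heat left for melting: 17186 − 5694.5 = 11491.5 J
Mass melted = 11491.5 / 332.0 = 34.61 g
Ice remaining = 449.8 − 34.61 = 415.19 g

m_ice remaining = 415 g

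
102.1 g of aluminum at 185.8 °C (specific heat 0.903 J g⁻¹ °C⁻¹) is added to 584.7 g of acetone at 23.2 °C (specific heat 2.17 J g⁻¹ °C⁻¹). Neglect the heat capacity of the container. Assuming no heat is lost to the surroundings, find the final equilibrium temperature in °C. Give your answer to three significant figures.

T_f = 34.2 °C

Heat lost by aluminum = heat gained by acetone.
(102.1)(0.903)(185.8 − T) = (584.7)(2.17)(T − 23.2)
92.1963 (185.8 − T) = 1268.799 (T − 23.2)
17130 − 92.1963 T = 1268.799 T − 29436
46566 = 1360.9953 T
T = 34.21 °C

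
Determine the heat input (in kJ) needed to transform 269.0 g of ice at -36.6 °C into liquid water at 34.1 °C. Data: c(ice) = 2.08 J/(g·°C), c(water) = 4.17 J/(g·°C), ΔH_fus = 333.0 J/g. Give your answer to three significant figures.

q = 148 kJ

q1 (heat ice -36.6→0.0 °C): 269.0 × 2.08 × 36.6 = 20478 J
q2 (melt at 0 °C): 269.0 × 333.0 = 89577 J
q3 (heat water 0.0→34.1 °C): 269.0 × 4.17 × 34.1 = 38251 J
Total: 20478 + 89577 + 38251 = 148306 J = 148 kJ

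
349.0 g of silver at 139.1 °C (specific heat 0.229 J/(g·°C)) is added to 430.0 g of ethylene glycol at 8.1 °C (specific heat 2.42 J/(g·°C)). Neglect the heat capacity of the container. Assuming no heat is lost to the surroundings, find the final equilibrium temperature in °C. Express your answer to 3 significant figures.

T_f = 17.4 °C

Heat lost by silver = heat gained by ethylene glycol.
(349.0)(0.229)(139.1 − T) = (430.0)(2.42)(T − 8.1)
79.921 (139.1 − T) = 1040.6 (T − 8.1)
11117 − 79.921 T = 1040.6 T − 8428.9
19545.9 = 1120.521 T
T = 17.44 °C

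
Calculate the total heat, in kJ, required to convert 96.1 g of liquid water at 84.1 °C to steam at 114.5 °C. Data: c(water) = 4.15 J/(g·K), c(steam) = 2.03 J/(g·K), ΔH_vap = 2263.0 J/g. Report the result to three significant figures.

q1 (heat water 84.1→100.0 °C): 96.1 × 4.15 × 15.9 = 6341 J
q2 (vaporize at 100 °C): 96.1 × 2263.0 = 217474 J
q3 (heat steam 100.0→114.5 °C): 96.1 × 2.03 × 14.5 = 2829 J
Total: 6341 + 217474 + 2829 = 226644 J = 227 kJ

q = 227 kJ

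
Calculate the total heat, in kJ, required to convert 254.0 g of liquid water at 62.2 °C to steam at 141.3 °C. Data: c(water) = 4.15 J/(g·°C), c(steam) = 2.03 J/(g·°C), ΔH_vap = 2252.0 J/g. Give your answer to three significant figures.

q = 633 kJ

q1 (heat water 62.2→100.0 °C): 254.0 × 4.15 × 37.8 = 39845 J
q2 (vaporize at 100 °C): 254.0 × 2252.0 = 572008 J
q3 (heat steam 100.0→141.3 °C): 254.0 × 2.03 × 41.3 = 21295 J
Total: 39845 + 572008 + 21295 = 633148 J = 633 kJ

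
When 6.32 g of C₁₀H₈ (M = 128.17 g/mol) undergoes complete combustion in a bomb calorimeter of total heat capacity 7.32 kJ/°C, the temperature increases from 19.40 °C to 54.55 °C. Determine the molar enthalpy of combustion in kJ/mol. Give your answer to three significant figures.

ΔH = -5220 kJ/mol

ΔT = 54.55 − 19.40 = 35.15 °C
q_cal = C_cal × ΔT = 7.32 × 35.15 = 257.298 kJ
n = 6.32 / 128.17 = 0.04931 mol
q_rxn = −q_cal = -257.298 kJ
ΔH = -257.298 / 0.04931 = -5218 kJ/mol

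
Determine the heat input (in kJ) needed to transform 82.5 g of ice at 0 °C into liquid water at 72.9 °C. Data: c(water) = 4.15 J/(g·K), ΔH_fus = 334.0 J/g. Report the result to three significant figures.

q = 52.5 kJ

q1 (melt at 0 °C): 82.5 × 334.0 = 27555 J
q2 (heat water 0.0→72.9 °C): 82.5 × 4.15 × 72.9 = 24959 J
Total: 27555 + 24959 = 52514 J = 52.5 kJ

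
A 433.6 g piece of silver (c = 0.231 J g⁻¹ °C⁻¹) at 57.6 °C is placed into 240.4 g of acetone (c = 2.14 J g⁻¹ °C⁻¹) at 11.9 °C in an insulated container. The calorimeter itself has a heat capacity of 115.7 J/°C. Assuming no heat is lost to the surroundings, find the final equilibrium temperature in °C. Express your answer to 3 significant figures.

Heat lost by silver = heat gained by acetone + calorimeter.
(433.6)(0.231)(57.6 − T) = [(240.4)(2.14) + 115.7](T − 11.9)
100.1616 (57.6 − T) = 630.156 (T − 11.9)
5769.3 − 100.1616 T = 630.156 T − 7498.9
13268.2 = 730.3176 T
T = 18.17 °C

T_f = 18.2 °C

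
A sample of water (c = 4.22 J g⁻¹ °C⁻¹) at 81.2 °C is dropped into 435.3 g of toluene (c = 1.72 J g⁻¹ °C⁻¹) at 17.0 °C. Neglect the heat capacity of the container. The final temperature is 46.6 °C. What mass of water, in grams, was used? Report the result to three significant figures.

m = 152 g

q_gained = (435.3 × 1.72) × (46.6 − 17.0) = 22160 J
q_lost = m × 4.22 × (81.2 − 46.6) = 146.012 m
m = 22160 / 146.012 = 152 g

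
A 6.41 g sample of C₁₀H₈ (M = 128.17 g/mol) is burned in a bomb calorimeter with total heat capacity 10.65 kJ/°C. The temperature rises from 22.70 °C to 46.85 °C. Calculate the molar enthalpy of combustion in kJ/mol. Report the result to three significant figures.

ΔH = -5140 kJ/mol

ΔT = 46.85 − 22.70 = 24.15 °C
q_cal = C_cal × ΔT = 10.65 × 24.15 = 257.1975 kJ
n = 6.41 / 128.17 = 0.05001 mol
q_rxn = −q_cal = -257.1975 kJ
ΔH = -257.1975 / 0.05001 = -5143 kJ/mol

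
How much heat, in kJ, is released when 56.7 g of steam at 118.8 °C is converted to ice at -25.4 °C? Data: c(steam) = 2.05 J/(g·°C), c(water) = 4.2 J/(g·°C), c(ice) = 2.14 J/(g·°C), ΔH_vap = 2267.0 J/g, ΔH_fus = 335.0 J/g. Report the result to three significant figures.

q1 (cool steam 118.8→100 °C): 56.7 × 2.05 × 18.8 = 2185 J
q2 (condense at 100 °C): 56.7 × 2267.0 = 128539 J
q3 (cool water 100→0 °C): 56.7 × 4.2 × 100.0 = 23814 J
q4 (freeze at 0 °C): 56.7 × 335.0 = 18995 J
q5 (cool ice 0→-25.4 °C): 56.7 × 2.14 × 25.4 = 3082 J
Total: 2185 + 128539 + 23814 + 18995 + 3082 = 176615 J = 177 kJ

q = 177 kJ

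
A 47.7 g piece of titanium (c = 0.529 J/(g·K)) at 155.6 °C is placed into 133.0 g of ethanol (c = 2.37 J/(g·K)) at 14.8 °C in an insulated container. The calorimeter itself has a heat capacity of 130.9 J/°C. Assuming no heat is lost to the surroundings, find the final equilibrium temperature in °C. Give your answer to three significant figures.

T_f = 22.3 °C

Heat lost by titanium = heat gained by ethanol + calorimeter.
(47.7)(0.529)(155.6 − T) = [(133.0)(2.37) + 130.9](T − 14.8)
25.2333 (155.6 − T) = 446.11 (T − 14.8)
3926.3 − 25.2333 T = 446.11 T − 6602.4
10528.7 = 471.3433 T
T = 22.34 °C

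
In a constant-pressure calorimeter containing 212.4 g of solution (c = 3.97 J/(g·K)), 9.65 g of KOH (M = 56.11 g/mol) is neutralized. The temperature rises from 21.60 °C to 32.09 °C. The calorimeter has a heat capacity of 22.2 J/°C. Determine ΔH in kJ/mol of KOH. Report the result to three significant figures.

|ΔT| = |32.09 − 21.60| = 10.49 °C
|q_surr| = (212.4 × 3.97 + 22.2) × 10.49 = 865.428 × 10.49 = 9078 J
n(KOH) = 9.65 / 56.11 = 0.1720 mol
Temperature rose, so q_rxn = −|q_surr| = -9.078 kJ
ΔH = q_rxn / n = -52.78 kJ/mol

ΔH = -52.8 kJ/mol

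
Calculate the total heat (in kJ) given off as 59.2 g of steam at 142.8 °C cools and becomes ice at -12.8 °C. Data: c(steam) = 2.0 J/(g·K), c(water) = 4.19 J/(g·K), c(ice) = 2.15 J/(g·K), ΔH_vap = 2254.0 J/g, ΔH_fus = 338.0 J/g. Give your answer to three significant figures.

q = 185 kJ

q1 (cool steam 142.8→100 °C): 59.2 × 2.0 × 42.8 = 5068 J
q2 (condense at 100 °C): 59.2 × 2254.0 = 133437 J
q3 (cool water 100→0 °C): 59.2 × 4.19 × 100.0 = 24805 J
q4 (freeze at 0 °C): 59.2 × 338.0 = 20010 J
q5 (cool ice 0→-12.8 °C): 59.2 × 2.15 × 12.8 = 1629 J
Total: 5068 + 133437 + 24805 + 20010 + 1629 = 184949 J = 185 kJ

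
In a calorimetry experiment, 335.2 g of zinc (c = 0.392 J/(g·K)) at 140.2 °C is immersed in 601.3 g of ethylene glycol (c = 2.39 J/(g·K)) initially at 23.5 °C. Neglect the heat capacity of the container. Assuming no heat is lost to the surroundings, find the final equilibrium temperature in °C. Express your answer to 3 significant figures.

T_f = 33.3 °C

Heat lost by zinc = heat gained by ethylene glycol.
(335.2)(0.392)(140.2 − T) = (601.3)(2.39)(T − 23.5)
131.3984 (140.2 − T) = 1437.107 (T − 23.5)
18422 − 131.3984 T = 1437.107 T − 33772
52194 = 1568.5054 T
T = 33.28 °C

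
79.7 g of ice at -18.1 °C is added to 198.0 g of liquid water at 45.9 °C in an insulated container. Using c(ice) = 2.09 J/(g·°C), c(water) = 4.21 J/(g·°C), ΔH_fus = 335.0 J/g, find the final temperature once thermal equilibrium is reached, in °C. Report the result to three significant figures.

Heat to bring ice to 0 °C and melt it: q₁ = 79.7×2.09×18.1 + 79.7×335.0 = 29714 J
Heat the water can supply cooling to 0 °C: 198.0×4.21×45.9 = 38261.3 J > q₁, so all ice melts.
Energy balance: 198.0×4.21×(45.9 − T) = 29714 + 79.7×4.21×(T − 0)
833.58(45.9 − T) = 29714 + 335.537 T
38261.3 − 29714 = 1169.117 T
T = 8547.3 / 1169.117 = 7.311 °C

T_f = 7.31 °C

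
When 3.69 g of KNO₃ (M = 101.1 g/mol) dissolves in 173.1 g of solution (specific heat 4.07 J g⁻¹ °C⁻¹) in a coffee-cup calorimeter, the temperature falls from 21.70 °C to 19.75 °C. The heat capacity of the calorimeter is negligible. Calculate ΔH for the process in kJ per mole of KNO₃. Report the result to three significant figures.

|ΔT| = |19.75 − 21.70| = 1.95 °C
|q_surr| = (173.1 × 4.07) × 1.95 = 704.517 × 1.95 = 1374 J
n(KNO₃) = 3.69 / 101.1 = 0.03650 mol
Temperature fell, so q_rxn = +|q_surr| = 1.374 kJ
ΔH = q_rxn / n = 37.64 kJ/mol

ΔH = 37.6 kJ/mol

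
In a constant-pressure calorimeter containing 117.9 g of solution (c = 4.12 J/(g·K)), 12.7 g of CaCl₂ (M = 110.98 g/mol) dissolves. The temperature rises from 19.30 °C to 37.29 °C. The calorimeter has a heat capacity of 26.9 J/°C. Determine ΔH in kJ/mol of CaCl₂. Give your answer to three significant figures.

|ΔT| = |37.29 − 19.30| = 17.99 °C
|q_surr| = (117.9 × 4.12 + 26.9) × 17.99 = 512.648 × 17.99 = 9223 J
n(CaCl₂) = 12.7 / 110.98 = 0.1144 mol
Temperature rose, so q_rxn = −|q_surr| = -9.223 kJ
ΔH = q_rxn / n = -80.62 kJ/mol

ΔH = -80.6 kJ/mol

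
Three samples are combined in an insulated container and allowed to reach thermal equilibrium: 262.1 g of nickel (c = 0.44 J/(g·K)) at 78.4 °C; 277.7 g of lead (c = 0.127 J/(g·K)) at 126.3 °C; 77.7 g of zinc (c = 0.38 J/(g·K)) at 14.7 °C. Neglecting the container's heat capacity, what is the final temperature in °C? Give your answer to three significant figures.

T_f = 77.3 °C

Σ mᵢcᵢ(T − Tᵢ) = 0  ⇒  T = Σ mᵢcᵢTᵢ / Σ mᵢcᵢ
Σ mᵢcᵢ = 262.1×0.44 + 277.7×0.127 + 77.7×0.38 = 180.1179
Σ mᵢcᵢTᵢ = 115.324×78.4 + 35.2679×126.3 + 29.526×14.7 = 13930
T = 13930 / 180.1179 = 77.34 °C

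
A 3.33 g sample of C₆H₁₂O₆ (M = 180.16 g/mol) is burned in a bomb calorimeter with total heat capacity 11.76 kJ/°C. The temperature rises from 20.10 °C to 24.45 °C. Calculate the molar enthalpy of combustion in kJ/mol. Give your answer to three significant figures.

ΔH = -2770 kJ/mol

ΔT = 24.45 − 20.10 = 4.35 °C
q_cal = C_cal × ΔT = 11.76 × 4.35 = 51.156 kJ
n = 3.33 / 180.16 = 0.01848 mol
q_rxn = −q_cal = -51.156 kJ
ΔH = -51.156 / 0.01848 = -2768 kJ/mol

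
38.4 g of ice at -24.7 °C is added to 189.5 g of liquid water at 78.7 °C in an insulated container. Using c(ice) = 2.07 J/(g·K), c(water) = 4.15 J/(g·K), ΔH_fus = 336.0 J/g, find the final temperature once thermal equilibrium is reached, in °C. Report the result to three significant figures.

T_f = 49.7 °C

Heat to bring ice to 0 °C and melt it: q₁ = 38.4×2.07×24.7 + 38.4×336.0 = 14866 J
Heat the water can supply cooling to 0 °C: 189.5×4.15×78.7 = 61891.6 J > q₁, so all ice melts.
Energy balance: 189.5×4.15×(78.7 − T) = 14866 + 38.4×4.15×(T − 0)
786.425(78.7 − T) = 14866 + 159.36 T
61891.6 − 14866 = 945.785 T
T = 47025.6 / 945.785 = 49.72 °C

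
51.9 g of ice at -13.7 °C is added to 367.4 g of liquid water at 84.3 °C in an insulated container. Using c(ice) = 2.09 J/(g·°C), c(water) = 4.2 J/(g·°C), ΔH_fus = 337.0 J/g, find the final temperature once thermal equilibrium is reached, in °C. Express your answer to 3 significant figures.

Heat to bring ice to 0 °C and melt it: q₁ = 51.9×2.09×13.7 + 51.9×337.0 = 18976 J
Heat the water can supply cooling to 0 °C: 367.4×4.2×84.3 = 130082 J > q₁, so all ice melts.
Energy balance: 367.4×4.2×(84.3 − T) = 18976 + 51.9×4.2×(T − 0)
1543.08(84.3 − T) = 18976 + 217.98 T
130082 − 18976 = 1761.06 T
T = 111106 / 1761.06 = 63.09 °C

T_f = 63.1 °C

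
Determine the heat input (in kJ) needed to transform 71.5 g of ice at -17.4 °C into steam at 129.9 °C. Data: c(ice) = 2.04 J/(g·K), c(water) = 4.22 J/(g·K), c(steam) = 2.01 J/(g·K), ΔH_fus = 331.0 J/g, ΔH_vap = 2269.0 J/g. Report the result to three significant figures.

q = 223 kJ

q1 (heat ice -17.4→0.0 °C): 71.5 × 2.04 × 17.4 = 2538 J
q2 (melt at 0 °C): 71.5 × 331.0 = 23667 J
q3 (heat water 0.0→100.0 °C): 71.5 × 4.22 × 100.0 = 30173 J
q4 (vaporize at 100 °C): 71.5 × 2269.0 = 162234 J
q5 (heat steam 100.0→129.9 °C): 71.5 × 2.01 × 29.9 = 4297 J
Total: 2538 + 23667 + 30173 + 162234 + 4297 = 222909 J = 223 kJ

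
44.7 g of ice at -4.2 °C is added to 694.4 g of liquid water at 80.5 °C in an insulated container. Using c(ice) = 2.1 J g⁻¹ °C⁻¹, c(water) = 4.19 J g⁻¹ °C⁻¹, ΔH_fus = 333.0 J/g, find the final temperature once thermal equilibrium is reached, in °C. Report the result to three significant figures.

Heat to bring ice to 0 °C and melt it: q₁ = 44.7×2.1×4.2 + 44.7×333.0 = 15279 J
Heat the water can supply cooling to 0 °C: 694.4×4.19×80.5 = 234218 J > q₁, so all ice melts.
Energy balance: 694.4×4.19×(80.5 − T) = 15279 + 44.7×4.19×(T − 0)
2909.536(80.5 − T) = 15279 + 187.293 T
234218 − 15279 = 3096.829 T
T = 218939 / 3096.829 = 70.70 °C

T_f = 70.7 °C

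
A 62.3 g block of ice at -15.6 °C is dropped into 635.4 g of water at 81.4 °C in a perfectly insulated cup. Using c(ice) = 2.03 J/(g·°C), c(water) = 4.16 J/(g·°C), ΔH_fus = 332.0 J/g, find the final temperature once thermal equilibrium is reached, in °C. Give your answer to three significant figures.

Heat to bring ice to 0 °C and melt it: q₁ = 62.3×2.03×15.6 + 62.3×332.0 = 22657 J
Heat the water can supply cooling to 0 °C: 635.4×4.16×81.4 = 215162 J > q₁, so all ice melts.
Energy balance: 635.4×4.16×(81.4 − T) = 22657 + 62.3×4.16×(T − 0)
2643.264(81.4 − T) = 22657 + 259.168 T
215162 − 22657 = 2902.432 T
T = 192505 / 2902.432 = 66.33 °C

T_f = 66.3 °C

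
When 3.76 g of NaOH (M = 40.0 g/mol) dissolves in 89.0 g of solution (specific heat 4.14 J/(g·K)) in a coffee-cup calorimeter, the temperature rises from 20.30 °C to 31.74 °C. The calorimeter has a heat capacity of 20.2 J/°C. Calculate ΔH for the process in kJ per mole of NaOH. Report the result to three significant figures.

|ΔT| = |31.74 − 20.30| = 11.44 °C
|q_surr| = (89.0 × 4.14 + 20.2) × 11.44 = 388.66 × 11.44 = 4446 J
n(NaOH) = 3.76 / 40.0 = 0.09400 mol
Temperature rose, so q_rxn = −|q_surr| = -4.446 kJ
ΔH = q_rxn / n = -47.30 kJ/mol

ΔH = -47.3 kJ/mol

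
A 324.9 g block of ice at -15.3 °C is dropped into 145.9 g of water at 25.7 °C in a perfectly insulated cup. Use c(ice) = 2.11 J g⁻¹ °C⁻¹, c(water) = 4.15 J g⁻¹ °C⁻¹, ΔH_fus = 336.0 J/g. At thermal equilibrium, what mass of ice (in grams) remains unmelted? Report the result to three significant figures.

m_ice remaining = 310 g

Heat to warm all ice to 0 °C: 324.9×2.11×15.3 = 10489 J
Heat released by water cooling to 0 °C: 145.9×4.15×25.7 = 15561 J
15561 J < 10489 + 324.9×336.0 = 119655.4 J, so not all ice melts; final T = 0 °C.
Heat left for melting: 15561 − 10489 = 5072 J
Mass melted = 5072 / 336.0 = 15.10 g
Ice remaining = 324.9 − 15.10 = 309.80 g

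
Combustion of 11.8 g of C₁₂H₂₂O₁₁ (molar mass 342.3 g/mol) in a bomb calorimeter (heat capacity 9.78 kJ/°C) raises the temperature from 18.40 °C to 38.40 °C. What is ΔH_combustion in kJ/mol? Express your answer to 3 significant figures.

ΔH = -5670 kJ/mol

ΔT = 38.40 − 18.40 = 20.00 °C
q_cal = C_cal × ΔT = 9.78 × 20.00 = 195.6 kJ
n = 11.8 / 342.3 = 0.03447 mol
q_rxn = −q_cal = -195.6 kJ
ΔH = -195.6 / 0.03447 = -5674 kJ/mol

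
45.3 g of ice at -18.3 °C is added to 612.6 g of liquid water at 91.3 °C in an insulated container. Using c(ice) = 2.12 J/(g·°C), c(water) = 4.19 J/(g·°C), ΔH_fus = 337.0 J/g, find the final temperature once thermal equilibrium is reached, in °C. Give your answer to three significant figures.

Heat to bring ice to 0 °C and melt it: q₁ = 45.3×2.12×18.3 + 45.3×337.0 = 17024 J
Heat the water can supply cooling to 0 °C: 612.6×4.19×91.3 = 234348 J > q₁, so all ice melts.
Energy balance: 612.6×4.19×(91.3 − T) = 17024 + 45.3×4.19×(T − 0)
2566.794(91.3 − T) = 17024 + 189.807 T
234348 − 17024 = 2756.601 T
T = 217324 / 2756.601 = 78.84 °C

T_f = 78.8 °C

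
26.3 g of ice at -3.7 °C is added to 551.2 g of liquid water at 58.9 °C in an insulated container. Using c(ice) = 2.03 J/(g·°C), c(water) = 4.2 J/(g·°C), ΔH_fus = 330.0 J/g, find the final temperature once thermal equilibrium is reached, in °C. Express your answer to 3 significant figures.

T_f = 52.6 °C

Heat to bring ice to 0 °C and melt it: q₁ = 26.3×2.03×3.7 + 26.3×330.0 = 8876.5 J
Heat the water can supply cooling to 0 °C: 551.2×4.2×58.9 = 136356 J > q₁, so all ice melts.
Energy balance: 551.2×4.2×(58.9 − T) = 8876.5 + 26.3×4.2×(T − 0)
2315.04(58.9 − T) = 8876.5 + 110.46 T
136356 − 8876.5 = 2425.50 T
T = 127479.5 / 2425.50 = 52.56 °C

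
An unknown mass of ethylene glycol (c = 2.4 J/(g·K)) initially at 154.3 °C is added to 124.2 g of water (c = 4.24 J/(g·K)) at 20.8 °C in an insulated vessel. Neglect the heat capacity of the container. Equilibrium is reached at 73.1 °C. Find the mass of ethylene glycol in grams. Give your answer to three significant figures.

q_gained = (124.2 × 4.24) × (73.1 − 20.8) = 27540 J
q_lost = m × 2.4 × (154.3 − 73.1) = 194.88 m
m = 27540 / 194.88 = 141 g

m = 141 g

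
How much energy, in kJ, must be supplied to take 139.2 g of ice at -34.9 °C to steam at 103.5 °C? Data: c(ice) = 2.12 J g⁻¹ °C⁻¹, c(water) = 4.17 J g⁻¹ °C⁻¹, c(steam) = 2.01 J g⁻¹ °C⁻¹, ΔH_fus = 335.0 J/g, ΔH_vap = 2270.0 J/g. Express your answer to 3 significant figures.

q = 432 kJ

q1 (heat ice -34.9→0.0 °C): 139.2 × 2.12 × 34.9 = 10299 J
q2 (melt at 0 °C): 139.2 × 335.0 = 46632 J
q3 (heat water 0.0→100.0 °C): 139.2 × 4.17 × 100.0 = 58046 J
q4 (vaporize at 100 °C): 139.2 × 2270.0 = 315984 J
q5 (heat steam 100.0→103.5 °C): 139.2 × 2.01 × 3.5 = 979 J
Total: 10299 + 46632 + 58046 + 315984 + 979 = 431940 J = 432 kJ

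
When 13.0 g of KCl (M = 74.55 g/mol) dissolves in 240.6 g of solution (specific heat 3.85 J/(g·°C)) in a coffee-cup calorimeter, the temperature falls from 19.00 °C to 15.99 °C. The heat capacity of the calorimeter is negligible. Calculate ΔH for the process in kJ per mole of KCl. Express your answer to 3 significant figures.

ΔH = 16.0 kJ/mol

|ΔT| = |15.99 − 19.00| = 3.01 °C
|q_surr| = (240.6 × 3.85) × 3.01 = 926.31 × 3.01 = 2788 J
n(KCl) = 13.0 / 74.55 = 0.1744 mol
Temperature fell, so q_rxn = +|q_surr| = 2.788 kJ
ΔH = q_rxn / n = 15.99 kJ/mol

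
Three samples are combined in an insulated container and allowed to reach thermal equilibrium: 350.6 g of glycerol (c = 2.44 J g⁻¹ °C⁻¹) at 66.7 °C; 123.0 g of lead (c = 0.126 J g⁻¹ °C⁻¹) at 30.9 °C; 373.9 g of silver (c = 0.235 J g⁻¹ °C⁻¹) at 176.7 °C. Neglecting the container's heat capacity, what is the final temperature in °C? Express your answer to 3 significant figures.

T_f = 76.2 °C

Σ mᵢcᵢ(T − Tᵢ) = 0  ⇒  T = Σ mᵢcᵢTᵢ / Σ mᵢcᵢ
Σ mᵢcᵢ = 350.6×2.44 + 123.0×0.126 + 373.9×0.235 = 958.8285
Σ mᵢcᵢTᵢ = 855.464×66.7 + 15.498×30.9 + 87.8665×176.7 = 73064
T = 73064 / 958.8285 = 76.20 °C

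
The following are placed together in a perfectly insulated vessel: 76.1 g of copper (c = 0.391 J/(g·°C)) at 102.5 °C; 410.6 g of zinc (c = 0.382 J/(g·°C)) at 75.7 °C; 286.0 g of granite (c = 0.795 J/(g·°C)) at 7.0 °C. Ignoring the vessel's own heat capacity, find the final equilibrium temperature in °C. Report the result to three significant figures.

T_f = 39.9 °C

Σ mᵢcᵢ(T − Tᵢ) = 0  ⇒  T = Σ mᵢcᵢTᵢ / Σ mᵢcᵢ
Σ mᵢcᵢ = 76.1×0.391 + 410.6×0.382 + 286.0×0.795 = 413.9743
Σ mᵢcᵢTᵢ = 29.7551×102.5 + 156.8492×75.7 + 227.37×7.0 = 16515
T = 16515 / 413.9743 = 39.89 °C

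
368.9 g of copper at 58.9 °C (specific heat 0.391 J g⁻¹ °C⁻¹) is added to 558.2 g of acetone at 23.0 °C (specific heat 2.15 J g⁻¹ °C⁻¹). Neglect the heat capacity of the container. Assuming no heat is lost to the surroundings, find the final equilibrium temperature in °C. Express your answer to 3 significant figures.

Heat lost by copper = heat gained by acetone.
(368.9)(0.391)(58.9 − T) = (558.2)(2.15)(T − 23.0)
144.2399 (58.9 − T) = 1200.13 (T − 23.0)
8495.7 − 144.2399 T = 1200.13 T − 27603
36098.7 = 1344.3699 T
T = 26.85 °C

T_f = 26.9 °C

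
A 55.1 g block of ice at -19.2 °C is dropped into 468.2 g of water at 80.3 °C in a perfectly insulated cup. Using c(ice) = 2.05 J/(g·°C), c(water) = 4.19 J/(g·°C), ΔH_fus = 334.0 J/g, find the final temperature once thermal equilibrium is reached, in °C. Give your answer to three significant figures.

Heat to bring ice to 0 °C and melt it: q₁ = 55.1×2.05×19.2 + 55.1×334.0 = 20572 J
Heat the water can supply cooling to 0 °C: 468.2×4.19×80.3 = 157529 J > q₁, so all ice melts.
Energy balance: 468.2×4.19×(80.3 − T) = 20572 + 55.1×4.19×(T − 0)
1961.758(80.3 − T) = 20572 + 230.869 T
157529 − 20572 = 2192.627 T
T = 136957 / 2192.627 = 62.46 °C

T_f = 62.5 °C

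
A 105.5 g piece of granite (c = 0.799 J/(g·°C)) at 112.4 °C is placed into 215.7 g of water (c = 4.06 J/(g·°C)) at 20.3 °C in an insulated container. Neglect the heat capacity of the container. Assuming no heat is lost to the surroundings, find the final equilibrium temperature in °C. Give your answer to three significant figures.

Heat lost by granite = heat gained by water.
(105.5)(0.799)(112.4 − T) = (215.7)(4.06)(T − 20.3)
84.2945 (112.4 − T) = 875.742 (T − 20.3)
9474.7 − 84.2945 T = 875.742 T − 17778
27252.7 = 960.0365 T
T = 28.39 °C

T_f = 28.4 °C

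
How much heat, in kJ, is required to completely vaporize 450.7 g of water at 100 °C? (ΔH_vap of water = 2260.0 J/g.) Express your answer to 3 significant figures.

q = 1020 kJ

q = m × ΔH_vap = 450.7 × 2260.0 = 1019000 J = 1020 kJ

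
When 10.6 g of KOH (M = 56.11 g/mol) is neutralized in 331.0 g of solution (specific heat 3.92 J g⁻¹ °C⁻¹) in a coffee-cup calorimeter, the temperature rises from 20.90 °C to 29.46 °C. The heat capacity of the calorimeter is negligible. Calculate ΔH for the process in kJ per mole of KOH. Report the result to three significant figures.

ΔH = -58.8 kJ/mol

|ΔT| = |29.46 − 20.90| = 8.56 °C
|q_surr| = (331.0 × 3.92) × 8.56 = 1297.52 × 8.56 = 11110 J
n(KOH) = 10.6 / 56.11 = 0.1889 mol
Temperature rose, so q_rxn = −|q_surr| = -11.11 kJ
ΔH = q_rxn / n = -58.81 kJ/mol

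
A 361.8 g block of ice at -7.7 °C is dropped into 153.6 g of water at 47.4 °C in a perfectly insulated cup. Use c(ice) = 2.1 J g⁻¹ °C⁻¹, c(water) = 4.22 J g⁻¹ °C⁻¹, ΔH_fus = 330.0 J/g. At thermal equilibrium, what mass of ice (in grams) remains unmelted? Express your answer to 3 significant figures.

Heat to warm all ice to 0 °C: 361.8×2.1×7.7 = 5850.3 J
Heat released by water cooling to 0 °C: 153.6×4.22×47.4 = 30724 J
30724 J < 5850.3 + 361.8×330.0 = 125244.3 J, so not all ice melts; final T = 0 °C.
Heat left for melting: 30724 − 5850.3 = 24873.7 J
Mass melted = 24873.7 / 330.0 = 75.37 g
Ice remaining = 361.8 − 75.37 = 286.43 g

m_ice remaining = 286 g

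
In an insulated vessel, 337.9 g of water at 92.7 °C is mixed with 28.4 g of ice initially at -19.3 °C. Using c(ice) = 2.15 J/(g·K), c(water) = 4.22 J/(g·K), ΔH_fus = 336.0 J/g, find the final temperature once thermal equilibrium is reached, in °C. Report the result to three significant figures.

T_f = 78.6 °C

Heat to bring ice to 0 °C and melt it: q₁ = 28.4×2.15×19.3 + 28.4×336.0 = 10721 J
Heat the water can supply cooling to 0 °C: 337.9×4.22×92.7 = 132184 J > q₁, so all ice melts.
Energy balance: 337.9×4.22×(92.7 − T) = 10721 + 28.4×4.22×(T − 0)
1425.938(92.7 − T) = 10721 + 119.848 T
132184 − 10721 = 1545.786 T
T = 121463 / 1545.786 = 78.58 °C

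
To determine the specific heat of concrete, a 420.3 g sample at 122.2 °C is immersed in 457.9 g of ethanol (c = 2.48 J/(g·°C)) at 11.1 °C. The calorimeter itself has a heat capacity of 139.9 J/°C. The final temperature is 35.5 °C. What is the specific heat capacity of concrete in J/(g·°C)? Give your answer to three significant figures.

q_gained = (457.9 × 2.48 + 139.9) × (35.5 − 11.1) = 31120 J
q_lost = 420.3 × c × (122.2 − 35.5) = 36440.01 c
Set equal: c = 31120 / 36440.01 = 0.854 J/(g·°C)

c = 0.854 J/(g·°C)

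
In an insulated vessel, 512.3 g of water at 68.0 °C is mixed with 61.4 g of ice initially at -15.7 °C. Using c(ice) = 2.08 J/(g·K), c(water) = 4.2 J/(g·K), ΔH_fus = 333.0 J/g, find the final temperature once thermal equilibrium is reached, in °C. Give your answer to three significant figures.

T_f = 51.4 °C

Heat to bring ice to 0 °C and melt it: q₁ = 61.4×2.08×15.7 + 61.4×333.0 = 22451 J
Heat the water can supply cooling to 0 °C: 512.3×4.2×68.0 = 146313 J > q₁, so all ice melts.
Energy balance: 512.3×4.2×(68.0 − T) = 22451 + 61.4×4.2×(T − 0)
2151.66(68.0 − T) = 22451 + 257.88 T
146313 − 22451 = 2409.54 T
T = 123862 / 2409.54 = 51.40 °C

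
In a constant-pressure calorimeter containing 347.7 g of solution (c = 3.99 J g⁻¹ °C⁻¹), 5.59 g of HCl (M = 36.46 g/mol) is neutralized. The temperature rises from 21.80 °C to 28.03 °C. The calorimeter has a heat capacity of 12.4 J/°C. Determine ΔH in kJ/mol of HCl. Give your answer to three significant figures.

ΔH = -56.9 kJ/mol

|ΔT| = |28.03 − 21.80| = 6.23 °C
|q_surr| = (347.7 × 3.99 + 12.4) × 6.23 = 1399.723 × 6.23 = 8720 J
n(HCl) = 5.59 / 36.46 = 0.1533 mol
Temperature rose, so q_rxn = −|q_surr| = -8.720 kJ
ΔH = q_rxn / n = -56.88 kJ/mol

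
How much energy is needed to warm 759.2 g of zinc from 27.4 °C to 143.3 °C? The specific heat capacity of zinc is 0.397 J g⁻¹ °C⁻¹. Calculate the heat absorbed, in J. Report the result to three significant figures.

q = m c ΔT = 759.2 × 0.397 × (143.3 − 27.4)
q = 759.2 × 0.397 × 115.9 = 34930 J

q = 34900 J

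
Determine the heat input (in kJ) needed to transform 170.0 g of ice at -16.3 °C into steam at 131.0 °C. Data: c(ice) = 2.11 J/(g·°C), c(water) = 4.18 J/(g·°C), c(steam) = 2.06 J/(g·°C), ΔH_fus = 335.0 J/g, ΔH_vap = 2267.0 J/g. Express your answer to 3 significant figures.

q1 (heat ice -16.3→0.0 °C): 170.0 × 2.11 × 16.3 = 5847 J
q2 (melt at 0 °C): 170.0 × 335.0 = 56950 J
q3 (heat water 0.0→100.0 °C): 170.0 × 4.18 × 100.0 = 71060 J
q4 (vaporize at 100 °C): 170.0 × 2267.0 = 385390 J
q5 (heat steam 100.0→131.0 °C): 170.0 × 2.06 × 31.0 = 10856 J
Total: 5847 + 56950 + 71060 + 385390 + 10856 = 530103 J = 530 kJ

q = 530 kJ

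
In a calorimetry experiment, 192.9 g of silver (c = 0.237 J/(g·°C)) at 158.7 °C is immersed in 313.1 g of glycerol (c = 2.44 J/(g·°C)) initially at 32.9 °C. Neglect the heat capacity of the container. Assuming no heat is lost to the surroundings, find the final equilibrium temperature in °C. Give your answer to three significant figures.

Heat lost by silver = heat gained by glycerol.
(192.9)(0.237)(158.7 − T) = (313.1)(2.44)(T − 32.9)
45.7173 (158.7 − T) = 763.964 (T − 32.9)
7255.3 − 45.7173 T = 763.964 T − 25134
32389.3 = 809.6813 T
T = 40.00 °C

T_f = 40.0 °C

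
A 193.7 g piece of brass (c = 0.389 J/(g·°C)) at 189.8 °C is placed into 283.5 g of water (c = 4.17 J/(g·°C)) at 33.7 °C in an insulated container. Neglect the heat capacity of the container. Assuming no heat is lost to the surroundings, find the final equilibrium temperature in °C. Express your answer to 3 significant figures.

Heat lost by brass = heat gained by water.
(193.7)(0.389)(189.8 − T) = (283.5)(4.17)(T − 33.7)
75.3493 (189.8 − T) = 1182.195 (T − 33.7)
14301 − 75.3493 T = 1182.195 T − 39840
54141 = 1257.5443 T
T = 43.05 °C

T_f = 43.1 °C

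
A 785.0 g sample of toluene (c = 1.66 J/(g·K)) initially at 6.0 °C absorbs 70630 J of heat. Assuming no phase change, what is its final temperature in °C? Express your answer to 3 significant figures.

ΔT = q / (m c) = 70630 / (785.0 × 1.66) = 54.20 °C
T_f = 6.0 + 54.20 = 60.20 °C

T_f = 60.2 °C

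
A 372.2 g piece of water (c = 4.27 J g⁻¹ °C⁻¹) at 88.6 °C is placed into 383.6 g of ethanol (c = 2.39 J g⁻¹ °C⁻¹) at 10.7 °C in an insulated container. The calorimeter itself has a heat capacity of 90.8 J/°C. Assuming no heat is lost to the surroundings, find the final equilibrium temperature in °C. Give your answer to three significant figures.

T_f = 58.4 °C

Heat lost by water = heat gained by ethanol + calorimeter.
(372.2)(4.27)(88.6 − T) = [(383.6)(2.39) + 90.8](T − 10.7)
1589.294 (88.6 − T) = 1007.604 (T − 10.7)
140810 − 1589.294 T = 1007.604 T − 10781
151591 = 2596.898 T
T = 58.37 °C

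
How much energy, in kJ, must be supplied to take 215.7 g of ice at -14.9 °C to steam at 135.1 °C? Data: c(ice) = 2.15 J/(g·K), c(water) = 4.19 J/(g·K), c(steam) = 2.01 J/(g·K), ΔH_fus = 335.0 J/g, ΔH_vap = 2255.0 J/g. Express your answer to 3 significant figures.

q = 671 kJ

q1 (heat ice -14.9→0.0 °C): 215.7 × 2.15 × 14.9 = 6910 J
q2 (melt at 0 °C): 215.7 × 335.0 = 72260 J
q3 (heat water 0.0→100.0 °C): 215.7 × 4.19 × 100.0 = 90378 J
q4 (vaporize at 100 °C): 215.7 × 2255.0 = 486404 J
q5 (heat steam 100.0→135.1 °C): 215.7 × 2.01 × 35.1 = 15218 J
Total: 6910 + 72260 + 90378 + 486404 + 15218 = 671170 J = 671 kJ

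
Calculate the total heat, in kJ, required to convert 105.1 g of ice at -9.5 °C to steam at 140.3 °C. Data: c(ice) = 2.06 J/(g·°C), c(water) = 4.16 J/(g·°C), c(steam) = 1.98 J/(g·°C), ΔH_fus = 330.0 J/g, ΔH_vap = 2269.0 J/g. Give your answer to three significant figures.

q1 (heat ice -9.5→0.0 °C): 105.1 × 2.06 × 9.5 = 2057 J
q2 (melt at 0 °C): 105.1 × 330.0 = 34683 J
q3 (heat water 0.0→100.0 °C): 105.1 × 4.16 × 100.0 = 43722 J
q4 (vaporize at 100 °C): 105.1 × 2269.0 = 238472 J
q5 (heat steam 100.0→140.3 °C): 105.1 × 1.98 × 40.3 = 8386 J
Total: 2057 + 34683 + 43722 + 238472 + 8386 = 327320 J = 327 kJ

q = 327 kJ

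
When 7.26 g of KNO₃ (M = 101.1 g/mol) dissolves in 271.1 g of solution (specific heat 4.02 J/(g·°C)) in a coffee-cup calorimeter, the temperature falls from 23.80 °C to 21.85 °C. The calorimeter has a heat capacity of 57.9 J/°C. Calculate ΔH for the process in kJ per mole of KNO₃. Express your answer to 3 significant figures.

|ΔT| = |21.85 − 23.80| = 1.95 °C
|q_surr| = (271.1 × 4.02 + 57.9) × 1.95 = 1147.722 × 1.95 = 2238 J
n(KNO₃) = 7.26 / 101.1 = 0.07181 mol
Temperature fell, so q_rxn = +|q_surr| = 2.238 kJ
ΔH = q_rxn / n = 31.17 kJ/mol

ΔH = 31.2 kJ/mol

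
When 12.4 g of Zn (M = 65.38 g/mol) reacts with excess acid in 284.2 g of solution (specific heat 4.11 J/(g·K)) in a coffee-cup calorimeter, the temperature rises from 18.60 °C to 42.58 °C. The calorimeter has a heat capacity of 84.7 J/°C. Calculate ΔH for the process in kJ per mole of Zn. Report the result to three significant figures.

|ΔT| = |42.58 − 18.60| = 23.98 °C
|q_surr| = (284.2 × 4.11 + 84.7) × 23.98 = 1252.762 × 23.98 = 30040 J
n(Zn) = 12.4 / 65.38 = 0.1897 mol
Temperature rose, so q_rxn = −|q_surr| = -30.04 kJ
ΔH = q_rxn / n = -158.4 kJ/mol

ΔH = -158 kJ/mol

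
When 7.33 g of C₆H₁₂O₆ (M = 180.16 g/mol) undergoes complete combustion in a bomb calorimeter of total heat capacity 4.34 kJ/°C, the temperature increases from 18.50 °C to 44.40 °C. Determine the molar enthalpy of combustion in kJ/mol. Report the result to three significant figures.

ΔT = 44.40 − 18.50 = 25.90 °C
q_cal = C_cal × ΔT = 4.34 × 25.90 = 112.406 kJ
n = 7.33 / 180.16 = 0.04069 mol
q_rxn = −q_cal = -112.406 kJ
ΔH = -112.406 / 0.04069 = -2762 kJ/mol

ΔH = -2760 kJ/mol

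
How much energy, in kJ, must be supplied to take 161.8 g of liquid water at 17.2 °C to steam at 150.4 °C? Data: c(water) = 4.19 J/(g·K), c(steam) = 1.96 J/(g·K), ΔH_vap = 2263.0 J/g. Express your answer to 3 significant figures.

q1 (heat water 17.2→100.0 °C): 161.8 × 4.19 × 82.8 = 56134 J
q2 (vaporize at 100 °C): 161.8 × 2263.0 = 366153 J
q3 (heat steam 100.0→150.4 °C): 161.8 × 1.96 × 50.4 = 15983 J
Total: 56134 + 366153 + 15983 = 438270 J = 438 kJ

q = 438 kJ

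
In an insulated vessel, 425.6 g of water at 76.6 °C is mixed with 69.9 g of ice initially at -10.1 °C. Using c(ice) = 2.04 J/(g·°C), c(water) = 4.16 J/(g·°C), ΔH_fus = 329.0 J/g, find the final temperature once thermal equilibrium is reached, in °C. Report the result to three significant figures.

Heat to bring ice to 0 °C and melt it: q₁ = 69.9×2.04×10.1 + 69.9×329.0 = 24437 J
Heat the water can supply cooling to 0 °C: 425.6×4.16×76.6 = 135620 J > q₁, so all ice melts.
Energy balance: 425.6×4.16×(76.6 − T) = 24437 + 69.9×4.16×(T − 0)
1770.496(76.6 − T) = 24437 + 290.784 T
135620 − 24437 = 2061.280 T
T = 111183 / 2061.280 = 53.94 °C

T_f = 53.9 °C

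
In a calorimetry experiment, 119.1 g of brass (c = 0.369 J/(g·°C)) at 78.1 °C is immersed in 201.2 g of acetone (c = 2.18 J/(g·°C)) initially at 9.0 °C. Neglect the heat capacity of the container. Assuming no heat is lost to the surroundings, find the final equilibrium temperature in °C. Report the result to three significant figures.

T_f = 15.3 °C

Heat lost by brass = heat gained by acetone.
(119.1)(0.369)(78.1 − T) = (201.2)(2.18)(T − 9.0)
43.9479 (78.1 − T) = 438.616 (T − 9.0)
3432.3 − 43.9479 T = 438.616 T − 3947.5
7379.8 = 482.5639 T
T = 15.29 °C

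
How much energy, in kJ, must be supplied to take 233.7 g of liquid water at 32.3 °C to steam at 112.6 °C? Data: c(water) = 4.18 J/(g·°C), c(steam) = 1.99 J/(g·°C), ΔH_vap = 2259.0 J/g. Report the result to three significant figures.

q = 600 kJ

q1 (heat water 32.3→100.0 °C): 233.7 × 4.18 × 67.7 = 66134 J
q2 (vaporize at 100 °C): 233.7 × 2259.0 = 527928 J
q3 (heat steam 100.0→112.6 °C): 233.7 × 1.99 × 12.6 = 5860 J
Total: 66134 + 527928 + 5860 = 599922 J = 600 kJ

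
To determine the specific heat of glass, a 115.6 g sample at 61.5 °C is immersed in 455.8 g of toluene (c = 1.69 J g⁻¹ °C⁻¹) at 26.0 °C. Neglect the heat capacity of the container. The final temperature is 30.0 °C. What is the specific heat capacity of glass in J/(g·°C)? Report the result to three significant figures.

c = 0.846 J/(g·°C)

q_gained = (455.8 × 1.69) × (30.0 − 26.0) = 3081 J
q_lost = 115.6 × c × (61.5 − 30.0) = 3641.4 c
Set equal: c = 3081 / 3641.4 = 0.846 J/(g·°C)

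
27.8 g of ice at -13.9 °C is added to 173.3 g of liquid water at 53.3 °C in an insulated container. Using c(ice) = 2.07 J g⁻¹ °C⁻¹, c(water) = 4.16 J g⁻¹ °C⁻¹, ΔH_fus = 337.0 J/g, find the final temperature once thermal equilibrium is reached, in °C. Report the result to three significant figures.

Heat to bring ice to 0 °C and melt it: q₁ = 27.8×2.07×13.9 + 27.8×337.0 = 10168 J
Heat the water can supply cooling to 0 °C: 173.3×4.16×53.3 = 38425.5 J > q₁, so all ice melts.
Energy balance: 173.3×4.16×(53.3 − T) = 10168 + 27.8×4.16×(T − 0)
720.928(53.3 − T) = 10168 + 115.648 T
38425.5 − 10168 = 836.576 T
T = 28257.5 / 836.576 = 33.78 °C

T_f = 33.8 °C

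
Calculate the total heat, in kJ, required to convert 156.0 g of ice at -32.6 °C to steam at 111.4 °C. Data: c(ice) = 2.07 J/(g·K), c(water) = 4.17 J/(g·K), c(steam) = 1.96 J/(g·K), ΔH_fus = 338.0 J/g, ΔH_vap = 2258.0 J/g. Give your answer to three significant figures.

q = 484 kJ

q1 (heat ice -32.6→0.0 °C): 156.0 × 2.07 × 32.6 = 10527 J
q2 (melt at 0 °C): 156.0 × 338.0 = 52728 J
q3 (heat water 0.0→100.0 °C): 156.0 × 4.17 × 100.0 = 65052 J
q4 (vaporize at 100 °C): 156.0 × 2258.0 = 352248 J
q5 (heat steam 100.0→111.4 °C): 156.0 × 1.96 × 11.4 = 3486 J
Total: 10527 + 52728 + 65052 + 352248 + 3486 = 484041 J = 484 kJ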